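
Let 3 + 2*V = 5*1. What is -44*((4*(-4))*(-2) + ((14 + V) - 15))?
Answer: -1408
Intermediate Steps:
V = 1 (V = -3/2 + (5*1)/2 = -3/2 + (½)*5 = -3/2 + 5/2 = 1)
-44*((4*(-4))*(-2) + ((14 + V) - 15)) = -44*((4*(-4))*(-2) + ((14 + 1) - 15)) = -44*(-16*(-2) + (15 - 15)) = -44*(32 + 0) = -44*32 = -1408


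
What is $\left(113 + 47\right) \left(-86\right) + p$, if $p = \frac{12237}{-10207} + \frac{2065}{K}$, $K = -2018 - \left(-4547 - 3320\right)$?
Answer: $- \frac{821532720438}{59700743} \approx -13761.0$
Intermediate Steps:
$K = 5849$ ($K = -2018 - \left(-4547 - 3320\right) = -2018 - -7867 = -2018 + 7867 = 5849$)
$p = - \frac{50496758}{59700743}$ ($p = \frac{12237}{-10207} + \frac{2065}{5849} = 12237 \left(- \frac{1}{10207}\right) + 2065 \cdot \frac{1}{5849} = - \frac{12237}{10207} + \frac{2065}{5849} = - \frac{50496758}{59700743} \approx -0.84583$)
$\left(113 + 47\right) \left(-86\right) + p = \left(113 + 47\right) \left(-86\right) - \frac{50496758}{59700743} = 160 \left(-86\right) - \frac{50496758}{59700743} = -13760 - \frac{50496758}{59700743} = - \frac{821532720438}{59700743}$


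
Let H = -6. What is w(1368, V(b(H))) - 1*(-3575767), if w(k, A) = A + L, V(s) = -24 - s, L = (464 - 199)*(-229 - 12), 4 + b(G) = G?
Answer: 3511888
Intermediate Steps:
b(G) = -4 + G
L = -63865 (L = 265*(-241) = -63865)
w(k, A) = -63865 + A (w(k, A) = A - 63865 = -63865 + A)
w(1368, V(b(H))) - 1*(-3575767) = (-63865 + (-24 - (-4 - 6))) - 1*(-3575767) = (-63865 + (-24 - 1*(-10))) + 3575767 = (-63865 + (-24 + 10)) + 3575767 = (-63865 - 14) + 3575767 = -63879 + 3575767 = 3511888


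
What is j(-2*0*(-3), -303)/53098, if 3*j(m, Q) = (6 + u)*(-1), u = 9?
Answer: -5/53098 ≈ -9.4166e-5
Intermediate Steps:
j(m, Q) = -5 (j(m, Q) = ((6 + 9)*(-1))/3 = (15*(-1))/3 = (1/3)*(-15) = -5)
j(-2*0*(-3), -303)/53098 = -5/53098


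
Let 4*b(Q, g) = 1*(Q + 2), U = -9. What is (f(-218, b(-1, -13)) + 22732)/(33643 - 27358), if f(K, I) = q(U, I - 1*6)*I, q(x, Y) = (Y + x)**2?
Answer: 1458329/402240 ≈ 3.6255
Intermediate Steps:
b(Q, g) = 1/2 + Q/4 (b(Q, g) = (1*(Q + 2))/4 = (1*(2 + Q))/4 = (2 + Q)/4 = 1/2 + Q/4)
f(K, I) = I*(-15 + I)**2 (f(K, I) = ((I - 1*6) - 9)**2*I = ((I - 6) - 9)**2*I = ((-6 + I) - 9)**2*I = (-15 + I)**2*I = I*(-15 + I)**2)
(f(-218, b(-1, -13)) + 22732)/(33643 - 27358) = ((1/2 + (1/4)*(-1))*(-15 + (1/2 + (1/4)*(-1)))**2 + 22732)/(33643 - 27358) = ((1/2 - 1/4)*(-15 + (1/2 - 1/4))**2 + 22732)/6285 = ((-15 + 1/4)**2/4 + 22732)*(1/6285) = ((-59/4)**2/4 + 22732)*(1/6285) = ((1/4)*(3481/16) + 22732)*(1/6285) = (3481/64 + 22732)*(1/6285) = (1458329/64)*(1/6285) = 1458329/402240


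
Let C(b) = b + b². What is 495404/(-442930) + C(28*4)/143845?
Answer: -1313113326/1274265317 ≈ -1.0305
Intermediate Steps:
495404/(-442930) + C(28*4)/143845 = 495404/(-442930) + ((28*4)*(1 + 28*4))/143845 = 495404*(-1/442930) + (112*(1 + 112))*(1/143845) = -247702/221465 + (112*113)*(1/143845) = -247702/221465 + 12656*(1/143845) = -247702/221465 + 12656/143845 = -1313113326/1274265317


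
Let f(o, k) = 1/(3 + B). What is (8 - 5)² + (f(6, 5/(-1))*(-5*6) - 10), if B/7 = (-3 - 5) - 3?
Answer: -22/37 ≈ -0.59459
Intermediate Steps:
B = -77 (B = 7*((-3 - 5) - 3) = 7*(-8 - 3) = 7*(-11) = -77)
f(o, k) = -1/74 (f(o, k) = 1/(3 - 77) = 1/(-74) = -1/74)
(8 - 5)² + (f(6, 5/(-1))*(-5*6) - 10) = (8 - 5)² + (-(-5)*6/74 - 10) = 3² + (-1/74*(-30) - 10) = 9 + (15/37 - 10) = 9 - 355/37 = -22/37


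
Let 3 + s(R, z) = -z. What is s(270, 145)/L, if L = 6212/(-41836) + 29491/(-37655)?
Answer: 14571844865/91731146 ≈ 158.85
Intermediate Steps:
s(R, z) = -3 - z
L = -366924584/393833645 (L = 6212*(-1/41836) + 29491*(-1/37655) = -1553/10459 - 29491/37655 = -366924584/393833645 ≈ -0.93167)
s(270, 145)/L = (-3 - 1*145)/(-366924584/393833645) = (-3 - 145)*(-393833645/366924584) = -148*(-393833645/366924584) = 14571844865/91731146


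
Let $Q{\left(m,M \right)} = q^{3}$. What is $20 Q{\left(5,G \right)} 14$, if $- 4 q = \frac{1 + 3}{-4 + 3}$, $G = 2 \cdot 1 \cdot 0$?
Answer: $280$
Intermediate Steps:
$G = 0$ ($G = 2 \cdot 0 = 0$)
$q = 1$ ($q = - \frac{\left(1 + 3\right) \frac{1}{-4 + 3}}{4} = - \frac{4 \frac{1}{-1}}{4} = - \frac{4 \left(-1\right)}{4} = \left(- \frac{1}{4}\right) \left(-4\right) = 1$)
$Q{\left(m,M \right)} = 1$ ($Q{\left(m,M \right)} = 1^{3} = 1$)
$20 Q{\left(5,G \right)} 14 = 20 \cdot 1 \cdot 14 = 20 \cdot 14 = 280$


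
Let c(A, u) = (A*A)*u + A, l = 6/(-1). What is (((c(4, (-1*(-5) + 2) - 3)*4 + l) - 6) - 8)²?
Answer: 63504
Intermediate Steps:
l = -6 (l = 6*(-1) = -6)
c(A, u) = A + u*A² (c(A, u) = A²*u + A = u*A² + A = A + u*A²)
(((c(4, (-1*(-5) + 2) - 3)*4 + l) - 6) - 8)² = ((((4*(1 + 4*((-1*(-5) + 2) - 3)))*4 - 6) - 6) - 8)² = ((((4*(1 + 4*((5 + 2) - 3)))*4 - 6) - 6) - 8)² = ((((4*(1 + 4*(7 - 3)))*4 - 6) - 6) - 8)² = ((((4*(1 + 4*4))*4 - 6) - 6) - 8)² = ((((4*(1 + 16))*4 - 6) - 6) - 8)² = ((((4*17)*4 - 6) - 6) - 8)² = (((68*4 - 6) - 6) - 8)² = (((272 - 6) - 6) - 8)² = ((266 - 6) - 8)² = (260 - 8)² = 252² = 63504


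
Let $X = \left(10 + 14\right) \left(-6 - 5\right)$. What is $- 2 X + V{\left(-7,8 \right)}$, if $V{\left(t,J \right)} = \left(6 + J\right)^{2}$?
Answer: $724$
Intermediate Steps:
$X = -264$ ($X = 24 \left(-11\right) = -264$)
$- 2 X + V{\left(-7,8 \right)} = \left(-2\right) \left(-264\right) + \left(6 + 8\right)^{2} = 528 + 14^{2} = 528 + 196 = 724$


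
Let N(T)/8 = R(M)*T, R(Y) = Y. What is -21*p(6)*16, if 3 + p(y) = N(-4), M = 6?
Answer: 65520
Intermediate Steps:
N(T) = 48*T (N(T) = 8*(6*T) = 48*T)
p(y) = -195 (p(y) = -3 + 48*(-4) = -3 - 192 = -195)
-21*p(6)*16 = -21*(-195)*16 = 4095*16 = 65520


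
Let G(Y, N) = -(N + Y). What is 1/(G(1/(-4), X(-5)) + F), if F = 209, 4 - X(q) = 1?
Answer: 4/825 ≈ 0.0048485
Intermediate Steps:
X(q) = 3 (X(q) = 4 - 1*1 = 4 - 1 = 3)
G(Y, N) = -N - Y
1/(G(1/(-4), X(-5)) + F) = 1/((-1*3 - 1/(-4)) + 209) = 1/((-3 - 1*(-¼)) + 209) = 1/((-3 + ¼) + 209) = 1/(-11/4 + 209) = 1/(825/4) = 4/825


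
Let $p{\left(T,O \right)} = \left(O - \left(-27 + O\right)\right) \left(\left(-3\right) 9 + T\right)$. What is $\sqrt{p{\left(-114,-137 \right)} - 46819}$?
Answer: $i \sqrt{50626} \approx 225.0 i$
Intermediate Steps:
$p{\left(T,O \right)} = -729 + 27 T$ ($p{\left(T,O \right)} = 27 \left(-27 + T\right) = -729 + 27 T$)
$\sqrt{p{\left(-114,-137 \right)} - 46819} = \sqrt{\left(-729 + 27 \left(-114\right)\right) - 46819} = \sqrt{\left(-729 - 3078\right) - 46819} = \sqrt{-3807 - 46819} = \sqrt{-50626} = i \sqrt{50626}$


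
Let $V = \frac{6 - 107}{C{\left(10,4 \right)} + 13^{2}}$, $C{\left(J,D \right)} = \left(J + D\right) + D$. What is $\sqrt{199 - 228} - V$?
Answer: $\frac{101}{187} + i \sqrt{29} \approx 0.54011 + 5.3852 i$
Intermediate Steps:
$C{\left(J,D \right)} = J + 2 D$ ($C{\left(J,D \right)} = \left(D + J\right) + D = J + 2 D$)
$V = - \frac{101}{187}$ ($V = \frac{6 - 107}{\left(10 + 2 \cdot 4\right) + 13^{2}} = - \frac{101}{\left(10 + 8\right) + 169} = - \frac{101}{18 + 169} = - \frac{101}{187} \approx -0.54011$)
$\sqrt{199 - 228} - V = \sqrt{199 - 228} - - \frac{101}{187} = \sqrt{-29} + \frac{101}{187} = i \sqrt{29} + \frac{101}{187} = \frac{101}{187} + i \sqrt{29}$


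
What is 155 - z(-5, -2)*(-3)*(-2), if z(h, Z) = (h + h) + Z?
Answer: 227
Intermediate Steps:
z(h, Z) = Z + 2*h (z(h, Z) = 2*h + Z = Z + 2*h)
155 - z(-5, -2)*(-3)*(-2) = 155 - (-2 + 2*(-5))*(-3)*(-2) = 155 - (-2 - 10)*(-3)*(-2) = 155 - (-12*(-3))*(-2) = 155 - 36*(-2) = 155 - 1*(-72) = 155 + 72 = 227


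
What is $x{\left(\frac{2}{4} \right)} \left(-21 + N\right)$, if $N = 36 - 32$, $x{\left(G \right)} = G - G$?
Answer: $0$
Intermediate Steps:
$x{\left(G \right)} = 0$
$N = 4$
$x{\left(\frac{2}{4} \right)} \left(-21 + N\right) = 0 \left(-21 + 4\right) = 0 \left(-17\right) = 0$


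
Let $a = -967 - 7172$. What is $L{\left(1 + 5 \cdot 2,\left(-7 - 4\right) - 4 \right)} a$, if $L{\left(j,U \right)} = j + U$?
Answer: $32556$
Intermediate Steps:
$a = -8139$ ($a = -967 - 7172 = -8139$)
$L{\left(j,U \right)} = U + j$
$L{\left(1 + 5 \cdot 2,\left(-7 - 4\right) - 4 \right)} a = \left(\left(\left(-7 - 4\right) - 4\right) + \left(1 + 5 \cdot 2\right)\right) \left(-8139\right) = \left(\left(-11 - 4\right) + \left(1 + 10\right)\right) \left(-8139\right) = \left(-15 + 11\right) \left(-8139\right) = \left(-4\right) \left(-8139\right) = 32556$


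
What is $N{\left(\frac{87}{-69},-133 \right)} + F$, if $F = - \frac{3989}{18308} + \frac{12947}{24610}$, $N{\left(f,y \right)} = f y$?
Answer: $\frac{15379073}{91540} \approx 168.0$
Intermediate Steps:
$F = \frac{28213}{91540}$ ($F = \left(-3989\right) \frac{1}{18308} + 12947 \cdot \frac{1}{24610} = - \frac{3989}{18308} + \frac{121}{230} = \frac{28213}{91540} \approx 0.3082$)
$N{\left(\frac{87}{-69},-133 \right)} + F = \frac{87}{-69} \left(-133\right) + \frac{28213}{91540} = 87 \left(- \frac{1}{69}\right) \left(-133\right) + \frac{28213}{91540} = \left(- \frac{29}{23}\right) \left(-133\right) + \frac{28213}{91540} = \frac{3857}{23} + \frac{28213}{91540} = \frac{15379073}{91540}$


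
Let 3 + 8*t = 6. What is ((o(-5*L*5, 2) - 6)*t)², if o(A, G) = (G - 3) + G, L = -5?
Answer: 225/64 ≈ 3.5156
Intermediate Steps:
o(A, G) = -3 + 2*G (o(A, G) = (-3 + G) + G = -3 + 2*G)
t = 3/8 (t = -3/8 + (⅛)*6 = -3/8 + ¾ = 3/8 ≈ 0.37500)
((o(-5*L*5, 2) - 6)*t)² = (((-3 + 2*2) - 6)*(3/8))² = (((-3 + 4) - 6)*(3/8))² = ((1 - 6)*(3/8))² = (-5*3/8)² = (-15/8)² = 225/64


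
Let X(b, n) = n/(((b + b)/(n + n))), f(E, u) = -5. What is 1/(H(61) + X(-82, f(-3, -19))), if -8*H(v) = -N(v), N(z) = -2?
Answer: -164/91 ≈ -1.8022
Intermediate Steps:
H(v) = -1/4 (H(v) = -(-1)*(-2)/8 = -1/8*2 = -1/4)
X(b, n) = n**2/b (X(b, n) = n/(((2*b)/((2*n)))) = n/(((2*b)*(1/(2*n)))) = n/((b/n)) = n*(n/b) = n**2/b)
1/(H(61) + X(-82, f(-3, -19))) = 1/(-1/4 + (-5)**2/(-82)) = 1/(-1/4 - 1/82*25) = 1/(-1/4 - 25/82) = 1/(-91/164) = -164/91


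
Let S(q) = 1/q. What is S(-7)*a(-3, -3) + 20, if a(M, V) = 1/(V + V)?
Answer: 841/42 ≈ 20.024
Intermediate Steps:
a(M, V) = 1/(2*V)
S(-7)*a(-3, -3) + 20 = ((½)/(-3))/(-7) + 20 = -(-1)/(14*3) + 20 = -⅐*(-⅙) + 20 = 1/42 + 20 = 841/42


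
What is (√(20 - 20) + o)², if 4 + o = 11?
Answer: 49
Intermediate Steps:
o = 7 (o = -4 + 11 = 7)
(√(20 - 20) + o)² = (√(20 - 20) + 7)² = (√0 + 7)² = (0 + 7)² = 7² = 49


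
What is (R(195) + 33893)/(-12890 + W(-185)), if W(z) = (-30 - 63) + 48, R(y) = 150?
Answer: -34043/12935 ≈ -2.6319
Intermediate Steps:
W(z) = -45 (W(z) = -93 + 48 = -45)
(R(195) + 33893)/(-12890 + W(-185)) = (150 + 33893)/(-12890 - 45) = 34043/(-12935) = 34043*(-1/12935) = -34043/12935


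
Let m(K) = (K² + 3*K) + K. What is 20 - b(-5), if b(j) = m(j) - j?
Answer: 10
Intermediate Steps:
m(K) = K² + 4*K
b(j) = -j + j*(4 + j) (b(j) = j*(4 + j) - j = -j + j*(4 + j))
20 - b(-5) = 20 - (-5)*(3 - 5) = 20 - (-5)*(-2) = 20 - 1*10 = 20 - 10 = 10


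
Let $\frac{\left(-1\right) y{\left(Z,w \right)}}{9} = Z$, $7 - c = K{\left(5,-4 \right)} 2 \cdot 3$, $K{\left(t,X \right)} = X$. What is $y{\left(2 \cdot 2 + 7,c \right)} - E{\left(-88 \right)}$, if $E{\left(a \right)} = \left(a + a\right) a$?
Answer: $-15587$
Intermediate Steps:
$E{\left(a \right)} = 2 a^{2}$ ($E{\left(a \right)} = 2 a a = 2 a^{2}$)
$c = 31$ ($c = 7 - - 4 \cdot 2 \cdot 3 = 7 - \left(-4\right) 6 = 7 - -24 = 7 + 24 = 31$)
$y{\left(Z,w \right)} = - 9 Z$
$y{\left(2 \cdot 2 + 7,c \right)} - E{\left(-88 \right)} = - 9 \left(2 \cdot 2 + 7\right) - 2 \left(-88\right)^{2} = - 9 \left(4 + 7\right) - 2 \cdot 7744 = \left(-9\right) 11 - 15488 = -99 - 15488 = -15587$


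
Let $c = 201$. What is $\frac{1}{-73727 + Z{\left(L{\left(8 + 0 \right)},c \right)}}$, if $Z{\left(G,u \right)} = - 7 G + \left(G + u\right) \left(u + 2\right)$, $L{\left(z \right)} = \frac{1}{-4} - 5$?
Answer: $- \frac{1}{33953} \approx -2.9452 \cdot 10^{-5}$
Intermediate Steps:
$L{\left(z \right)} = - \frac{21}{4}$ ($L{\left(z \right)} = - \frac{1}{4} - 5 = - \frac{21}{4}$)
$Z{\left(G,u \right)} = - 7 G + \left(2 + u\right) \left(G + u\right)$ ($Z{\left(G,u \right)} = - 7 G + \left(G + u\right) \left(2 + u\right) = - 7 G + \left(2 + u\right) \left(G + u\right)$)
$\frac{1}{-73727 + Z{\left(L{\left(8 + 0 \right)},c \right)}} = \frac{1}{-73727 + \left(201^{2} - - \frac{105}{4} + 2 \cdot 201 - \frac{4221}{4}\right)} = \frac{1}{-73727 + \left(40401 + \frac{105}{4} + 402 - \frac{4221}{4}\right)} = \frac{1}{-73727 + 39774} = \frac{1}{-33953} = - \frac{1}{33953}$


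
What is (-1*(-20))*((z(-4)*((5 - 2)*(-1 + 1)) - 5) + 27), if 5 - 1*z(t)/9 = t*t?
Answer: 440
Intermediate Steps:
z(t) = 45 - 9*t² (z(t) = 45 - 9*t*t = 45 - 9*t²)
(-1*(-20))*((z(-4)*((5 - 2)*(-1 + 1)) - 5) + 27) = (-1*(-20))*(((45 - 9*(-4)²)*((5 - 2)*(-1 + 1)) - 5) + 27) = 20*(((45 - 9*16)*(3*0) - 5) + 27) = 20*(((45 - 144)*0 - 5) + 27) = 20*((-99*0 - 5) + 27) = 20*((0 - 5) + 27) = 20*(-5 + 27) = 20*22 = 440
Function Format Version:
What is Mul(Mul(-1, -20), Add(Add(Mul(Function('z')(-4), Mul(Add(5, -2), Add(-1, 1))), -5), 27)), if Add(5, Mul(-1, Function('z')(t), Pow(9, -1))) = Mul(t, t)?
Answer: 440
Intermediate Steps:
Function('z')(t) = Add(45, Mul(-9, Pow(t, 2))) (Function('z')(t) = Add(45, Mul(-9, Mul(t, t))) = Add(45, Mul(-9, Pow(t, 2))))
Mul(Mul(-1, -20), Add(Add(Mul(Function('z')(-4), Mul(Add(5, -2), Add(-1, 1))), -5), 27)) = Mul(Mul(-1, -20), Add(Add(Mul(Add(45, Mul(-9, Pow(-4, 2))), Mul(Add(5, -2), Add(-1, 1))), -5), 27)) = Mul(20, Add(Add(Mul(Add(45, Mul(-9, 16)), Mul(3, 0)), -5), 27)) = Mul(20, Add(Add(Mul(Add(45, -144), 0), -5), 27)) = Mul(20, Add(Add(Mul(-99, 0), -5), 27)) = Mul(20, Add(Add(0, -5), 27)) = Mul(20, Add(-5, 27)) = Mul(20, 22) = 440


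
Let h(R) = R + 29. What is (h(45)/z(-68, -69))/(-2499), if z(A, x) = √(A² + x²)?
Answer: -74*√9385/23453115 ≈ -0.00030567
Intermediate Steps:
h(R) = 29 + R
(h(45)/z(-68, -69))/(-2499) = ((29 + 45)/(√((-68)² + (-69)²)))/(-2499) = (74/(√(4624 + 4761)))*(-1/2499) = (74/(√9385))*(-1/2499) = (74*(√9385/9385))*(-1/2499) = (74*√9385/9385)*(-1/2499) = -74*√9385/23453115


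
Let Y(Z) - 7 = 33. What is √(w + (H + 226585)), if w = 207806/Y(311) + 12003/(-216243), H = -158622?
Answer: √4223392865068235/240270 ≈ 270.48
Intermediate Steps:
Y(Z) = 40 (Y(Z) = 7 + 33 = 40)
w = 7489352123/1441620 (w = 207806/40 + 12003/(-216243) = 207806*(1/40) + 12003*(-1/216243) = 103903/20 - 4001/72081 = 7489352123/1441620 ≈ 5195.1)
√(w + (H + 226585)) = √(7489352123/1441620 + (-158622 + 226585)) = √(7489352123/1441620 + 67963) = √(105466172183/1441620) = √4223392865068235/240270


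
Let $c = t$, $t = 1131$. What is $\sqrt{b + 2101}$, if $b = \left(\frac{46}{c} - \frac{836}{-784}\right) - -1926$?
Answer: $\frac{\sqrt{1009909085757}}{15834} \approx 63.467$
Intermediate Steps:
$c = 1131$
$b = \frac{427193371}{221676}$ ($b = \left(\frac{46}{1131} - \frac{836}{-784}\right) - -1926 = \left(46 \cdot \frac{1}{1131} - - \frac{209}{196}\right) + 1926 = \left(\frac{46}{1131} + \frac{209}{196}\right) + 1926 = \frac{245395}{221676} + 1926 = \frac{427193371}{221676} \approx 1927.1$)
$\sqrt{b + 2101} = \sqrt{\frac{427193371}{221676} + 2101} = \sqrt{\frac{892934647}{221676}} = \frac{\sqrt{1009909085757}}{15834}$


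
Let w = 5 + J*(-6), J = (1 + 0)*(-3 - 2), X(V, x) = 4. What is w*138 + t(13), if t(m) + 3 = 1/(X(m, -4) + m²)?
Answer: 835072/173 ≈ 4827.0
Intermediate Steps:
t(m) = -3 + 1/(4 + m²)
J = -5 (J = 1*(-5) = -5)
w = 35 (w = 5 - 5*(-6) = 5 + 30 = 35)
w*138 + t(13) = 35*138 + (-11 - 3*13²)/(4 + 13²) = 4830 + (-11 - 3*169)/(4 + 169) = 4830 + (-11 - 507)/173 = 4830 + (1/173)*(-518) = 4830 - 518/173 = 835072/173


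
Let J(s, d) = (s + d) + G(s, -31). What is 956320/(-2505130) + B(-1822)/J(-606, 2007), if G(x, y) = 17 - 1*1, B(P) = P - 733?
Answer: -775571259/354976921 ≈ -2.1848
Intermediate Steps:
B(P) = -733 + P
G(x, y) = 16 (G(x, y) = 17 - 1 = 16)
J(s, d) = 16 + d + s (J(s, d) = (s + d) + 16 = (d + s) + 16 = 16 + d + s)
956320/(-2505130) + B(-1822)/J(-606, 2007) = 956320/(-2505130) + (-733 - 1822)/(16 + 2007 - 606) = 956320*(-1/2505130) - 2555/1417 = -95632/250513 - 2555*1/1417 = -95632/250513 - 2555/1417 = -775571259/354976921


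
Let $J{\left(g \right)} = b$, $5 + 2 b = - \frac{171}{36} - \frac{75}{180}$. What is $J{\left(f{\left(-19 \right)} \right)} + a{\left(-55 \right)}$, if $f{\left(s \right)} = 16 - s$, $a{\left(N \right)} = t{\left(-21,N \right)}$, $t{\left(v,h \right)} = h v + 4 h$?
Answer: $\frac{11159}{12} \approx 929.92$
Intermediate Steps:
$t{\left(v,h \right)} = 4 h + h v$
$a{\left(N \right)} = - 17 N$ ($a{\left(N \right)} = N \left(4 - 21\right) = N \left(-17\right) = - 17 N$)
$b = - \frac{61}{12}$ ($b = - \frac{5}{2} + \frac{- \frac{171}{36} - \frac{75}{180}}{2} = - \frac{5}{2} + \frac{\left(-171\right) \frac{1}{36} - \frac{5}{12}}{2} = - \frac{5}{2} + \frac{- \frac{19}{4} - \frac{5}{12}}{2} = - \frac{5}{2} + \frac{1}{2} \left(- \frac{31}{6}\right) = - \frac{5}{2} - \frac{31}{12} = - \frac{61}{12} \approx -5.0833$)
$J{\left(g \right)} = - \frac{61}{12}$
$J{\left(f{\left(-19 \right)} \right)} + a{\left(-55 \right)} = - \frac{61}{12} - -935 = - \frac{61}{12} + 935 = \frac{11159}{12}$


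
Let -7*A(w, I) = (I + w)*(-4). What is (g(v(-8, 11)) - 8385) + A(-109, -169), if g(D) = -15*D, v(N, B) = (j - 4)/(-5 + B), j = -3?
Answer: -119369/14 ≈ -8526.4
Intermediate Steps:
v(N, B) = -7/(-5 + B) (v(N, B) = (-3 - 4)/(-5 + B) = -7/(-5 + B))
A(w, I) = 4*I/7 + 4*w/7 (A(w, I) = -(I + w)*(-4)/7 = -(-4*I - 4*w)/7 = 4*I/7 + 4*w/7)
(g(v(-8, 11)) - 8385) + A(-109, -169) = (-(-105)/(-5 + 11) - 8385) + ((4/7)*(-169) + (4/7)*(-109)) = (-(-105)/6 - 8385) + (-676/7 - 436/7) = (-(-105)/6 - 8385) - 1112/7 = (-15*(-7/6) - 8385) - 1112/7 = (35/2 - 8385) - 1112/7 = -16735/2 - 1112/7 = -119369/14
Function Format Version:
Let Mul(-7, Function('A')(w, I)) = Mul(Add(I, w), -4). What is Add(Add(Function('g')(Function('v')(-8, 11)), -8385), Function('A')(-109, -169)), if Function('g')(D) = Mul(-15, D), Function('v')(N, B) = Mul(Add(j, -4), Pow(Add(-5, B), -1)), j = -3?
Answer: Rational(-119369, 14) ≈ -8526.4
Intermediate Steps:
Function('v')(N, B) = Mul(-7, Pow(Add(-5, B), -1)) (Function('v')(N, B) = Mul(Add(-3, -4), Pow(Add(-5, B), -1)) = Mul(-7, Pow(Add(-5, B), -1)))
Function('A')(w, I) = Add(Mul(Rational(4, 7), I), Mul(Rational(4, 7), w)) (Function('A')(w, I) = Mul(Rational(-1, 7), Mul(Add(I, w), -4)) = Mul(Rational(-1, 7), Add(Mul(-4, I), Mul(-4, w))) = Add(Mul(Rational(4, 7), I), Mul(Rational(4, 7), w)))
Add(Add(Function('g')(Function('v')(-8, 11)), -8385), Function('A')(-109, -169)) = Add(Add(Mul(-15, Mul(-7, Pow(Add(-5, 11), -1))), -8385), Add(Mul(Rational(4, 7), -169), Mul(Rational(4, 7), -109))) = Add(Add(Mul(-15, Mul(-7, Pow(6, -1))), -8385), Add(Rational(-676, 7), Rational(-436, 7))) = Add(Add(Mul(-15, Mul(-7, Rational(1, 6))), -8385), Rational(-1112, 7)) = Add(Add(Mul(-15, Rational(-7, 6)), -8385), Rational(-1112, 7)) = Add(Add(Rational(35, 2), -8385), Rational(-1112, 7)) = Add(Rational(-16735, 2), Rational(-1112, 7)) = Rational(-119369, 14)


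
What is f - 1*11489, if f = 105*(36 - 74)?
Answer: -15479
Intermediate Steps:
f = -3990 (f = 105*(-38) = -3990)
f - 1*11489 = -3990 - 1*11489 = -3990 - 11489 = -15479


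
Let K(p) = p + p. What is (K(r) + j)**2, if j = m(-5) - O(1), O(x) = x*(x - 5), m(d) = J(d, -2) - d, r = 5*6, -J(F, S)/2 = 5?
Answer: 3481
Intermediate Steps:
J(F, S) = -10 (J(F, S) = -2*5 = -10)
r = 30
m(d) = -10 - d
K(p) = 2*p
O(x) = x*(-5 + x)
j = -1 (j = (-10 - 1*(-5)) - (-5 + 1) = (-10 + 5) - (-4) = -5 - 1*(-4) = -5 + 4 = -1)
(K(r) + j)**2 = (2*30 - 1)**2 = (60 - 1)**2 = 59**2 = 3481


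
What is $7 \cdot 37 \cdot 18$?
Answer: $4662$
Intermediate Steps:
$7 \cdot 37 \cdot 18 = 259 \cdot 18 = 4662$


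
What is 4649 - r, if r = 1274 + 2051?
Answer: 1324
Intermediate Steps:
r = 3325
4649 - r = 4649 - 1*3325 = 4649 - 3325 = 1324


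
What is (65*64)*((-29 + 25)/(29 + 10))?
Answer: -1280/3 ≈ -426.67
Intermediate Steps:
(65*64)*((-29 + 25)/(29 + 10)) = 4160*(-4/39) = -1280/3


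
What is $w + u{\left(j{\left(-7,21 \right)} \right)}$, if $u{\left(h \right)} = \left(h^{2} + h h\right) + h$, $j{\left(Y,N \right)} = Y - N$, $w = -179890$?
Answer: $-178350$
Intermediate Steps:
$u{\left(h \right)} = h + 2 h^{2}$ ($u{\left(h \right)} = \left(h^{2} + h^{2}\right) + h = 2 h^{2} + h = h + 2 h^{2}$)
$w + u{\left(j{\left(-7,21 \right)} \right)} = -179890 + \left(-7 - 21\right) \left(1 + 2 \left(-7 - 21\right)\right) = -179890 - 28 \left(1 + 2 \left(-28\right)\right) = -179890 - 28 \left(1 - 56\right) = -179890 - -1540 = -179890 + 1540 = -178350$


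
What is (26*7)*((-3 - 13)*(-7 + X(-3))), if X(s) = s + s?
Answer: 37856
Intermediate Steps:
X(s) = 2*s
(26*7)*((-3 - 13)*(-7 + X(-3))) = (26*7)*((-3 - 13)*(-7 + 2*(-3))) = 182*(-16*(-7 - 6)) = 182*(-16*(-13)) = 182*208 = 37856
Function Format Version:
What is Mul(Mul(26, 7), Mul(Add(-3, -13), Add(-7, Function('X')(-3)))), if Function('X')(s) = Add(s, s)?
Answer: 37856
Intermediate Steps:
Function('X')(s) = Mul(2, s)
Mul(Mul(26, 7), Mul(Add(-3, -13), Add(-7, Function('X')(-3)))) = Mul(Mul(26, 7), Mul(Add(-3, -13), Add(-7, Mul(2, -3)))) = Mul(182, Mul(-16, Add(-7, -6))) = Mul(182, Mul(-16, -13)) = Mul(182, 208) = 37856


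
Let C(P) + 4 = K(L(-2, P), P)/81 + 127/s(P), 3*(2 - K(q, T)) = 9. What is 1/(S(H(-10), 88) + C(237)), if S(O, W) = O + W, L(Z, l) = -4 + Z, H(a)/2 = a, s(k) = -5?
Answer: 405/15628 ≈ 0.025915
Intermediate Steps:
H(a) = 2*a
K(q, T) = -1 (K(q, T) = 2 - 1/3*9 = 2 - 3 = -1)
C(P) = -11912/405 (C(P) = -4 + (-1/81 + 127/(-5)) = -4 + (-1*1/81 + 127*(-1/5)) = -4 + (-1/81 - 127/5) = -4 - 10292/405 = -11912/405)
1/(S(H(-10), 88) + C(237)) = 1/((2*(-10) + 88) - 11912/405) = 1/((-20 + 88) - 11912/405) = 1/(68 - 11912/405) = 1/(15628/405) = 405/15628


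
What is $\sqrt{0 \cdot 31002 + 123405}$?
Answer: $\sqrt{123405} \approx 351.29$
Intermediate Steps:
$\sqrt{0 \cdot 31002 + 123405} = \sqrt{0 + 123405} = \sqrt{123405}$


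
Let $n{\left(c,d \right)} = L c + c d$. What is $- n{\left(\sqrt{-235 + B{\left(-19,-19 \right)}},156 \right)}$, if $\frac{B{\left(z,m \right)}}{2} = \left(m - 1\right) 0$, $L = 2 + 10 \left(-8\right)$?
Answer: $- 78 i \sqrt{235} \approx - 1195.7 i$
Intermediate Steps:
$L = -78$ ($L = 2 - 80 = -78$)
$B{\left(z,m \right)} = 0$ ($B{\left(z,m \right)} = 2 \left(m - 1\right) 0 = 2 \left(-1 + m\right) 0 = 2 \cdot 0 = 0$)
$n{\left(c,d \right)} = - 78 c + c d$
$- n{\left(\sqrt{-235 + B{\left(-19,-19 \right)}},156 \right)} = - \sqrt{-235 + 0} \left(-78 + 156\right) = - \sqrt{-235} \cdot 78 = - i \sqrt{235} \cdot 78 = - 78 i \sqrt{235}$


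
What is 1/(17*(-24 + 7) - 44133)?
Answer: -1/44422 ≈ -2.2511e-5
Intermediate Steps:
1/(17*(-24 + 7) - 44133) = 1/(17*(-17) - 44133) = 1/(-289 - 44133) = 1/(-44422) = -1/44422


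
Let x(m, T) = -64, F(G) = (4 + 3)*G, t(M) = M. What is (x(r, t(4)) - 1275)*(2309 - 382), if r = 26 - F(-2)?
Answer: -2580253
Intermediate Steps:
F(G) = 7*G
r = 40 (r = 26 - 7*(-2) = 26 - 1*(-14) = 26 + 14 = 40)
(x(r, t(4)) - 1275)*(2309 - 382) = (-64 - 1275)*(2309 - 382) = -1339*1927 = -2580253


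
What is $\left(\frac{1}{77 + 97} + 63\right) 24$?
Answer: $\frac{43852}{29} \approx 1512.1$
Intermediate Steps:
$\left(\frac{1}{77 + 97} + 63\right) 24 = \left(\frac{1}{174} + 63\right) 24 = \frac{10963}{174} \cdot 24 = \frac{43852}{29}$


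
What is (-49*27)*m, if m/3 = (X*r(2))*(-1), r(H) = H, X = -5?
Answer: -39690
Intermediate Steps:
m = 30 (m = 3*(-5*2*(-1)) = 3*(-10*(-1)) = 3*10 = 30)
(-49*27)*m = -49*27*30 = -1323*30 = -39690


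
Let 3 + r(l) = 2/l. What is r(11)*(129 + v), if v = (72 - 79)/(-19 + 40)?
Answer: -11966/33 ≈ -362.61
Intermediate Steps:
r(l) = -3 + 2/l
v = -1/3 (v = -7/21 = -7*1/21 = -1/3 ≈ -0.33333)
r(11)*(129 + v) = (-3 + 2/11)*(129 - 1/3) = (-3 + 2*(1/11))*(386/3) = (-3 + 2/11)*(386/3) = -31/11*386/3 = -11966/33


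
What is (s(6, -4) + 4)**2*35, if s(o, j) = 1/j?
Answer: 7875/16 ≈ 492.19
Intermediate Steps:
(s(6, -4) + 4)**2*35 = (1/(-4) + 4)**2*35 = (-1/4 + 4)**2*35 = (15/4)**2*35 = (225/16)*35 = 7875/16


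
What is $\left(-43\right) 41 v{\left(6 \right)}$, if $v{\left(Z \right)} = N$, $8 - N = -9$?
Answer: $-29971$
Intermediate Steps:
$N = 17$ ($N = 8 - -9 = 8 + 9 = 17$)
$v{\left(Z \right)} = 17$
$\left(-43\right) 41 v{\left(6 \right)} = \left(-43\right) 41 \cdot 17 = \left(-1763\right) 17 = -29971$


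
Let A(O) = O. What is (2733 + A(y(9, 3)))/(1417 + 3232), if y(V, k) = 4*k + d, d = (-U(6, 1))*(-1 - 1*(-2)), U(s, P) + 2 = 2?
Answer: 2745/4649 ≈ 0.59045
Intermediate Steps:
U(s, P) = 0 (U(s, P) = -2 + 2 = 0)
d = 0 (d = (-1*0)*(-1 - 1*(-2)) = 0*(-1 + 2) = 0*1 = 0)
y(V, k) = 4*k (y(V, k) = 4*k + 0 = 4*k)
(2733 + A(y(9, 3)))/(1417 + 3232) = (2733 + 4*3)/(1417 + 3232) = (2733 + 12)/4649 = 2745*(1/4649) = 2745/4649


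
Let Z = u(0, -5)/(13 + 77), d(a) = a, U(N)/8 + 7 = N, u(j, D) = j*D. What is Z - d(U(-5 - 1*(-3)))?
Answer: 72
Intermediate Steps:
u(j, D) = D*j
U(N) = -56 + 8*N
Z = 0 (Z = (-5*0)/(13 + 77) = 0/90 = (1/90)*0 = 0)
Z - d(U(-5 - 1*(-3))) = 0 - (-56 + 8*(-5 - 1*(-3))) = 0 - (-56 + 8*(-5 + 3)) = 0 - (-56 + 8*(-2)) = 0 - (-56 - 16) = 0 - 1*(-72) = 0 + 72 = 72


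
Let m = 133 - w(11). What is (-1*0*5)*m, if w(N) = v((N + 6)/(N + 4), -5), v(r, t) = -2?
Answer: 0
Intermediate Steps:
w(N) = -2
m = 135 (m = 133 - 1*(-2) = 133 + 2 = 135)
(-1*0*5)*m = (-1*0*5)*135 = (0*5)*135 = 0*135 = 0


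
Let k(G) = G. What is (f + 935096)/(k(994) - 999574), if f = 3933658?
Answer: -73769/15130 ≈ -4.8757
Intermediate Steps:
(f + 935096)/(k(994) - 999574) = (3933658 + 935096)/(994 - 999574) = 4868754/(-998580) = 4868754*(-1/998580) = -73769/15130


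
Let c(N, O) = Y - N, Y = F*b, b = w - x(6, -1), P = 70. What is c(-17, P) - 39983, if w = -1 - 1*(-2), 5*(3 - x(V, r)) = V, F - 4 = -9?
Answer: -39962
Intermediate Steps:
F = -5 (F = 4 - 9 = -5)
x(V, r) = 3 - V/5
w = 1 (w = -1 + 2 = 1)
b = -⅘ (b = 1 - (3 - ⅕*6) = 1 - (3 - 6/5) = 1 - 1*9/5 = 1 - 9/5 = -⅘ ≈ -0.80000)
Y = 4 (Y = -5*(-⅘) = 4)
c(N, O) = 4 - N
c(-17, P) - 39983 = (4 - 1*(-17)) - 39983 = (4 + 17) - 39983 = 21 - 39983 = -39962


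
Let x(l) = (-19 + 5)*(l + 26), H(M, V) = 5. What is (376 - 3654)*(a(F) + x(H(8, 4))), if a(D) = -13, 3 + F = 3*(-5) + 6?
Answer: 1465266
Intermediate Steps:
F = -12 (F = -3 + (3*(-5) + 6) = -3 + (-15 + 6) = -3 - 9 = -12)
x(l) = -364 - 14*l (x(l) = -14*(26 + l) = -364 - 14*l)
(376 - 3654)*(a(F) + x(H(8, 4))) = (376 - 3654)*(-13 + (-364 - 14*5)) = -3278*(-13 + (-364 - 70)) = -3278*(-13 - 434) = -3278*(-447) = 1465266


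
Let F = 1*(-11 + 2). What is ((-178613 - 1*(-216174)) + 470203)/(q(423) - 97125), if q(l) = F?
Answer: -253882/48567 ≈ -5.2275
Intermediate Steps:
F = -9 (F = 1*(-9) = -9)
q(l) = -9
((-178613 - 1*(-216174)) + 470203)/(q(423) - 97125) = ((-178613 - 1*(-216174)) + 470203)/(-9 - 97125) = ((-178613 + 216174) + 470203)/(-97134) = (37561 + 470203)*(-1/97134) = 507764*(-1/97134) = -253882/48567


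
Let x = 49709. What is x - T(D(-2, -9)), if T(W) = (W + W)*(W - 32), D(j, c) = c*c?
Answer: 41771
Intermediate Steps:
D(j, c) = c²
T(W) = 2*W*(-32 + W) (T(W) = (2*W)*(-32 + W) = 2*W*(-32 + W))
x - T(D(-2, -9)) = 49709 - 2*(-9)²*(-32 + (-9)²) = 49709 - 2*81*(-32 + 81) = 49709 - 2*81*49 = 49709 - 1*7938 = 49709 - 7938 = 41771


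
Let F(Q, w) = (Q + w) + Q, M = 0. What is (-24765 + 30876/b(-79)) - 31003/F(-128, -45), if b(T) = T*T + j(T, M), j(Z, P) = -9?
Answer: -38415677/1558 ≈ -24657.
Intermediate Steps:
F(Q, w) = w + 2*Q
b(T) = -9 + T² (b(T) = T*T - 9 = T² - 9 = -9 + T²)
(-24765 + 30876/b(-79)) - 31003/F(-128, -45) = (-24765 + 30876/(-9 + (-79)²)) - 31003/(-45 + 2*(-128)) = (-24765 + 30876/(-9 + 6241)) - 31003/(-45 - 256) = (-24765 + 30876/6232) - 31003/(-301) = (-24765 + 30876*(1/6232)) - 31003*(-1/301) = (-24765 + 7719/1558) + 103 = -38576151/1558 + 103 = -38415677/1558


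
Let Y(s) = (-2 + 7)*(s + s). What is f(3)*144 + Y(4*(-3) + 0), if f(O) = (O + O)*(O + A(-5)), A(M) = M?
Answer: -1848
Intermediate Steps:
Y(s) = 10*s (Y(s) = 5*(2*s) = 10*s)
f(O) = 2*O*(-5 + O) (f(O) = (O + O)*(O - 5) = (2*O)*(-5 + O) = 2*O*(-5 + O))
f(3)*144 + Y(4*(-3) + 0) = (2*3*(-5 + 3))*144 + 10*(4*(-3) + 0) = (2*3*(-2))*144 + 10*(-12 + 0) = -12*144 + 10*(-12) = -1728 - 120 = -1848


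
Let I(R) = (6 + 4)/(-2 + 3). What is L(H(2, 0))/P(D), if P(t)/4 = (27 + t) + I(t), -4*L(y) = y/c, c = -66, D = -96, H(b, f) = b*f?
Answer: 0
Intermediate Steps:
I(R) = 10 (I(R) = 10/1 = 10*1 = 10)
L(y) = y/264 (L(y) = -y/(4*(-66)) = -y*(-1)/(4*66) = -(-1)*y/264 = y/264)
P(t) = 148 + 4*t (P(t) = 4*((27 + t) + 10) = 4*(37 + t) = 148 + 4*t)
L(H(2, 0))/P(D) = ((2*0)/264)/(148 + 4*(-96)) = ((1/264)*0)/(148 - 384) = 0/(-236) = 0*(-1/236) = 0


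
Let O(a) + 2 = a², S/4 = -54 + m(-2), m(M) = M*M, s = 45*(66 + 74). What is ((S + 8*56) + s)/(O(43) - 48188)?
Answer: -6548/46341 ≈ -0.14130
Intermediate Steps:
s = 6300 (s = 45*140 = 6300)
m(M) = M²
S = -200 (S = 4*(-54 + (-2)²) = 4*(-54 + 4) = 4*(-50) = -200)
O(a) = -2 + a²
((S + 8*56) + s)/(O(43) - 48188) = ((-200 + 8*56) + 6300)/((-2 + 43²) - 48188) = ((-200 + 448) + 6300)/((-2 + 1849) - 48188) = (248 + 6300)/(1847 - 48188) = 6548/(-46341) = 6548*(-1/46341) = -6548/46341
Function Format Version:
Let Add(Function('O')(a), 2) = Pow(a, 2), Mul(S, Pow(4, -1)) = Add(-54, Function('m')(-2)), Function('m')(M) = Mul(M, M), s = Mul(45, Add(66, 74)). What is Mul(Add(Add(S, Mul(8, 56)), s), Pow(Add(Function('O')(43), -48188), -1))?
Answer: Rational(-6548, 46341) ≈ -0.14130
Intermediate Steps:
s = 6300 (s = Mul(45, 140) = 6300)
Function('m')(M) = Pow(M, 2)
S = -200 (S = Mul(4, Add(-54, Pow(-2, 2))) = Mul(4, Add(-54, 4)) = Mul(4, -50) = -200)
Function('O')(a) = Add(-2, Pow(a, 2))
Mul(Add(Add(S, Mul(8, 56)), s), Pow(Add(Function('O')(43), -48188), -1)) = Mul(Add(Add(-200, Mul(8, 56)), 6300), Pow(Add(Add(-2, Pow(43, 2)), -48188), -1)) = Mul(Add(Add(-200, 448), 6300), Pow(Add(Add(-2, 1849), -48188), -1)) = Mul(Add(248, 6300), Pow(Add(1847, -48188), -1)) = Mul(6548, Pow(-46341, -1)) = Mul(6548, Rational(-1, 46341)) = Rational(-6548, 46341)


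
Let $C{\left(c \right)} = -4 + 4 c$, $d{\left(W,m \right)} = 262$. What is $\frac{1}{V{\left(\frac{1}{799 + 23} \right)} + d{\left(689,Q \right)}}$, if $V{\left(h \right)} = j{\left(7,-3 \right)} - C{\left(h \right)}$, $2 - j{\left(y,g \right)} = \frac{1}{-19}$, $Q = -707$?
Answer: $\frac{7809}{2093185} \approx 0.0037307$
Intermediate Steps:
$j{\left(y,g \right)} = \frac{39}{19}$ ($j{\left(y,g \right)} = 2 - \frac{1}{-19} = 2 - - \frac{1}{19} = 2 + \frac{1}{19} = \frac{39}{19}$)
$V{\left(h \right)} = \frac{115}{19} - 4 h$ ($V{\left(h \right)} = \frac{39}{19} - \left(-4 + 4 h\right) = \frac{115}{19} - 4 h$)
$\frac{1}{V{\left(\frac{1}{799 + 23} \right)} + d{\left(689,Q \right)}} = \frac{1}{\left(\frac{115}{19} - \frac{4}{799 + 23}\right) + 262} = \frac{1}{\left(\frac{115}{19} - \frac{4}{822}\right) + 262} = \frac{1}{\left(\frac{115}{19} - \frac{2}{411}\right) + 262} = \frac{1}{\frac{47227}{7809} + 262} = \frac{1}{\frac{2093185}{7809}} = \frac{7809}{2093185}$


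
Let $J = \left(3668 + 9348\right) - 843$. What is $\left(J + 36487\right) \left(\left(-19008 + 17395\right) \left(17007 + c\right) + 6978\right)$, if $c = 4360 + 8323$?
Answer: $-2329986390720$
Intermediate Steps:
$J = 12173$ ($J = 13016 - 843 = 12173$)
$c = 12683$
$\left(J + 36487\right) \left(\left(-19008 + 17395\right) \left(17007 + c\right) + 6978\right) = \left(12173 + 36487\right) \left(\left(-19008 + 17395\right) \left(17007 + 12683\right) + 6978\right) = 48660 \left(\left(-1613\right) 29690 + 6978\right) = 48660 \left(-47889970 + 6978\right) = 48660 \left(-47882992\right) = -2329986390720$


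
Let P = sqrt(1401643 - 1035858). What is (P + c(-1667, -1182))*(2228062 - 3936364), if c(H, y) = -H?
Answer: -2847739434 - 11958114*sqrt(7465) ≈ -3.8809e+9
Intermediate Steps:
P = 7*sqrt(7465) (P = sqrt(365785) = 7*sqrt(7465) ≈ 604.80)
(P + c(-1667, -1182))*(2228062 - 3936364) = (7*sqrt(7465) - 1*(-1667))*(2228062 - 3936364) = (7*sqrt(7465) + 1667)*(-1708302) = (1667 + 7*sqrt(7465))*(-1708302) = -2847739434 - 11958114*sqrt(7465)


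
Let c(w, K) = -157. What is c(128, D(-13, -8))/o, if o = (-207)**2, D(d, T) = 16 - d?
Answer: -157/42849 ≈ -0.0036640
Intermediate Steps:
o = 42849
c(128, D(-13, -8))/o = -157/42849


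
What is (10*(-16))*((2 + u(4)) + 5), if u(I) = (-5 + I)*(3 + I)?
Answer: 0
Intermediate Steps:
(10*(-16))*((2 + u(4)) + 5) = (10*(-16))*((2 + (-15 + 4**2 - 2*4)) + 5) = -160*((2 + (-15 + 16 - 8)) + 5) = -160*((2 - 7) + 5) = -160*(-5 + 5) = -160*0 = 0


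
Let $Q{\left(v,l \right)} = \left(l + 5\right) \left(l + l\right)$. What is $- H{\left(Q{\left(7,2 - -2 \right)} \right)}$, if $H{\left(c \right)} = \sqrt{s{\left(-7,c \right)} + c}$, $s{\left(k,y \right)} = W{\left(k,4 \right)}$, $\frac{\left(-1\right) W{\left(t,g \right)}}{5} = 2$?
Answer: $- \sqrt{62} \approx -7.874$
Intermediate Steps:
$W{\left(t,g \right)} = -10$ ($W{\left(t,g \right)} = \left(-5\right) 2 = -10$)
$Q{\left(v,l \right)} = 2 l \left(5 + l\right)$ ($Q{\left(v,l \right)} = \left(5 + l\right) 2 l = 2 l \left(5 + l\right)$)
$s{\left(k,y \right)} = -10$
$H{\left(c \right)} = \sqrt{-10 + c}$
$- H{\left(Q{\left(7,2 - -2 \right)} \right)} = - \sqrt{-10 + 2 \left(2 - -2\right) \left(5 + \left(2 - -2\right)\right)} = - \sqrt{-10 + 2 \left(2 + 2\right) \left(5 + \left(2 + 2\right)\right)} = - \sqrt{-10 + 2 \cdot 4 \left(5 + 4\right)} = - \sqrt{-10 + 2 \cdot 4 \cdot 9} = - \sqrt{-10 + 72} = - \sqrt{62}$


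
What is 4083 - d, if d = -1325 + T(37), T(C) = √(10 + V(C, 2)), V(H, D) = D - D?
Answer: 5408 - √10 ≈ 5404.8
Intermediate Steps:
V(H, D) = 0
T(C) = √10 (T(C) = √(10 + 0) = √10)
d = -1325 + √10 ≈ -1321.8
4083 - d = 4083 - (-1325 + √10) = 4083 + (1325 - √10) = 5408 - √10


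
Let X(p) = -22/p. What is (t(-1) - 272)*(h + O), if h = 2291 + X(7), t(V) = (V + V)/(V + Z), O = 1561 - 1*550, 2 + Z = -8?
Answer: -69045080/77 ≈ -8.9669e+5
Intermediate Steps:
Z = -10 (Z = -2 - 8 = -10)
O = 1011 (O = 1561 - 550 = 1011)
t(V) = 2*V/(-10 + V) (t(V) = (V + V)/(V - 10) = (2*V)/(-10 + V) = 2*V/(-10 + V))
h = 16015/7 (h = 2291 - 22/7 = 16015/7 ≈ 2287.9)
(t(-1) - 272)*(h + O) = (2*(-1)/(-10 - 1) - 272)*(16015/7 + 1011) = (2*(-1)/(-11) - 272)*(23092/7) = (2*(-1)*(-1/11) - 272)*(23092/7) = (2/11 - 272)*(23092/7) = -2990/11*23092/7 = -69045080/77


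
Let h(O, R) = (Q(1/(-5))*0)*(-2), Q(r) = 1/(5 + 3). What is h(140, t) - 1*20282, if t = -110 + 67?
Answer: -20282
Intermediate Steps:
t = -43
Q(r) = ⅛ (Q(r) = 1/8 = ⅛)
h(O, R) = 0 (h(O, R) = ((⅛)*0)*(-2) = 0*(-2) = 0)
h(140, t) - 1*20282 = 0 - 1*20282 = 0 - 20282 = -20282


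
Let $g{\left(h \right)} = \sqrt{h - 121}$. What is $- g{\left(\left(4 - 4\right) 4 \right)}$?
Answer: $- 11 i \approx - 11.0 i$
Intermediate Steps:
$g{\left(h \right)} = \sqrt{-121 + h}$
$- g{\left(\left(4 - 4\right) 4 \right)} = - \sqrt{-121 + \left(4 - 4\right) 4} = - \sqrt{-121 + 0 \cdot 4} = - \sqrt{-121 + 0} = - \sqrt{-121} = - 11 i$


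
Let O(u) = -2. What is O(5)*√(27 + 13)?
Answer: -4*√10 ≈ -12.649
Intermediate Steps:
O(5)*√(27 + 13) = -2*√(27 + 13) = -4*√10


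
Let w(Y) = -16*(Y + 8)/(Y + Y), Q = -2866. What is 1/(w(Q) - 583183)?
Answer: -1433/835712671 ≈ -1.7147e-6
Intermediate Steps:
w(Y) = -8*(8 + Y)/Y (w(Y) = -16*(8 + Y)/(2*Y) = -16*(8 + Y)*1/(2*Y) = -8*(8 + Y)/Y)
1/(w(Q) - 583183) = 1/((-8 - 64/(-2866)) - 583183) = 1/((-8 - 64*(-1/2866)) - 583183) = 1/((-8 + 32/1433) - 583183) = 1/(-11432/1433 - 583183) = 1/(-835712671/1433) = -1433/835712671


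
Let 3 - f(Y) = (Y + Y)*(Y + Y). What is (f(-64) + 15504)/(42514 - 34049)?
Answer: -877/8465 ≈ -0.10360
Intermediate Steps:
f(Y) = 3 - 4*Y² (f(Y) = 3 - (Y + Y)*(Y + Y) = 3 - 2*Y*2*Y = 3 - 4*Y²)
(f(-64) + 15504)/(42514 - 34049) = ((3 - 4*(-64)²) + 15504)/(42514 - 34049) = ((3 - 4*4096) + 15504)/8465 = ((3 - 16384) + 15504)*(1/8465) = (-16381 + 15504)*(1/8465) = -877*1/8465 = -877/8465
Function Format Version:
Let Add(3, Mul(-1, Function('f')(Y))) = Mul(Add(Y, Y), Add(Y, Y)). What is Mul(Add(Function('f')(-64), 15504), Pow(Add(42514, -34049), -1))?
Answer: Rational(-877, 8465) ≈ -0.10360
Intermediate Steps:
Function('f')(Y) = Add(3, Mul(-4, Pow(Y, 2))) (Function('f')(Y) = Add(3, Mul(-1, Mul(Add(Y, Y), Add(Y, Y)))) = Add(3, Mul(-1, Mul(Mul(2, Y), Mul(2, Y)))) = Add(3, Mul(-1, Mul(4, Pow(Y, 2)))) = Add(3, Mul(-4, Pow(Y, 2))))
Mul(Add(Function('f')(-64), 15504), Pow(Add(42514, -34049), -1)) = Mul(Add(Add(3, Mul(-4, Pow(-64, 2))), 15504), Pow(Add(42514, -34049), -1)) = Mul(Add(Add(3, Mul(-4, 4096)), 15504), Pow(8465, -1)) = Mul(Add(Add(3, -16384), 15504), Rational(1, 8465)) = Mul(Add(-16381, 15504), Rational(1, 8465)) = Mul(-877, Rational(1, 8465)) = Rational(-877, 8465)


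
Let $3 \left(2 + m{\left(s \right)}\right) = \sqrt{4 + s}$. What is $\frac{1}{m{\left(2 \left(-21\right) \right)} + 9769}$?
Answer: $\frac{87903}{858548639} - \frac{3 i \sqrt{38}}{858548639} \approx 0.00010239 - 2.154 \cdot 10^{-8} i$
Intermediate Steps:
$m{\left(s \right)} = -2 + \frac{\sqrt{4 + s}}{3}$
$\frac{1}{m{\left(2 \left(-21\right) \right)} + 9769} = \frac{1}{\left(-2 + \frac{\sqrt{4 + 2 \left(-21\right)}}{3}\right) + 9769} = \frac{1}{\left(-2 + \frac{\sqrt{4 - 42}}{3}\right) + 9769} = \frac{1}{\left(-2 + \frac{\sqrt{-38}}{3}\right) + 9769} = \frac{1}{\left(-2 + \frac{i \sqrt{38}}{3}\right) + 9769} = \frac{1}{9767 + \frac{i \sqrt{38}}{3}}$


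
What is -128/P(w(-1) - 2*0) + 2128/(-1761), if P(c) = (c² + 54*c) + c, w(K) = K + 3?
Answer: -26000/11153 ≈ -2.3312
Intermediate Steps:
w(K) = 3 + K
P(c) = c² + 55*c
-128/P(w(-1) - 2*0) + 2128/(-1761) = -128*1/((55 + ((3 - 1) - 2*0))*((3 - 1) - 2*0)) + 2128/(-1761) = -128*1/((2 + 0)*(55 + (2 + 0))) + 2128*(-1/1761) = -128*1/(2*(55 + 2)) - 2128/1761 = -128/(2*57) - 2128/1761 = -128/114 - 2128/1761 = -128*1/114 - 2128/1761 = -64/57 - 2128/1761 = -26000/11153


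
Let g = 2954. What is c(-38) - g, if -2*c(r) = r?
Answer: -2935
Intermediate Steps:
c(r) = -r/2
c(-38) - g = -1/2*(-38) - 1*2954 = 19 - 2954 = -2935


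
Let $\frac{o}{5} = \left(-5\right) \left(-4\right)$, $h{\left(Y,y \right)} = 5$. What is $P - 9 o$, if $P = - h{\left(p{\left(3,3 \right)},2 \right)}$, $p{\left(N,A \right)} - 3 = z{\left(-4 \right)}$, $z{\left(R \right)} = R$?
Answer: $-905$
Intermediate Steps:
$p{\left(N,A \right)} = -1$ ($p{\left(N,A \right)} = 3 - 4 = -1$)
$o = 100$ ($o = 5 \left(\left(-5\right) \left(-4\right)\right) = 5 \cdot 20 = 100$)
$P = -5$ ($P = \left(-1\right) 5 = -5$)
$P - 9 o = -5 - 900 = -905$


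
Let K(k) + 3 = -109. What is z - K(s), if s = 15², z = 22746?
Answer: 22858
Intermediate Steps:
s = 225
K(k) = -112 (K(k) = -3 - 109 = -112)
z - K(s) = 22746 - 1*(-112) = 22746 + 112 = 22858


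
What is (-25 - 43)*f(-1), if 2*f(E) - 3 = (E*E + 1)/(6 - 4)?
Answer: -136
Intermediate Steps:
f(E) = 7/4 + E²/4 (f(E) = 3/2 + ((E*E + 1)/(6 - 4))/2 = 3/2 + ((E² + 1)/2)/2 = 3/2 + ((1 + E²)*(½))/2 = 3/2 + (½ + E²/2)/2 = 3/2 + (¼ + E²/4) = 7/4 + E²/4)
(-25 - 43)*f(-1) = (-25 - 43)*(7/4 + (¼)*(-1)²) = -68*(7/4 + (¼)*1) = -68*(7/4 + ¼) = -68*2 = -136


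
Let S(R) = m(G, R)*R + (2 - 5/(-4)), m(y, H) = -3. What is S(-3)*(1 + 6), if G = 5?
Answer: 343/4 ≈ 85.750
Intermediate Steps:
S(R) = 13/4 - 3*R (S(R) = -3*R + (2 - 5/(-4)) = -3*R + (2 - 5*(-1)/4) = -3*R + (2 - 1*(-5/4)) = -3*R + (2 + 5/4) = -3*R + 13/4 = 13/4 - 3*R)
S(-3)*(1 + 6) = (13/4 - 3*(-3))*(1 + 6) = (13/4 + 9)*7 = (49/4)*7 = 343/4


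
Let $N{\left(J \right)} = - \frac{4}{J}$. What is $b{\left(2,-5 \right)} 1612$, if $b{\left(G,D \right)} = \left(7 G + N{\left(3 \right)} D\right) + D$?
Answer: $\frac{75764}{3} \approx 25255.0$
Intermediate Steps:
$b{\left(G,D \right)} = 7 G - \frac{D}{3}$ ($b{\left(G,D \right)} = \left(7 G + - \frac{4}{3} D\right) + D = \left(7 G + \left(-4\right) \frac{1}{3} D\right) + D = \left(7 G - \frac{4 D}{3}\right) + D = 7 G - \frac{D}{3}$)
$b{\left(2,-5 \right)} 1612 = \left(7 \cdot 2 - - \frac{5}{3}\right) 1612 = \left(14 + \frac{5}{3}\right) 1612 = \frac{47}{3} \cdot 1612 = \frac{75764}{3}$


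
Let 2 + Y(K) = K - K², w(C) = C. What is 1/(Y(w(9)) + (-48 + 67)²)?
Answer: 1/287 ≈ 0.0034843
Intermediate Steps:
Y(K) = -2 + K - K² (Y(K) = -2 + (K - K²) = -2 + K - K²)
1/(Y(w(9)) + (-48 + 67)²) = 1/((-2 + 9 - 1*9²) + (-48 + 67)²) = 1/((-2 + 9 - 1*81) + 19²) = 1/((-2 + 9 - 81) + 361) = 1/(-74 + 361) = 1/287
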